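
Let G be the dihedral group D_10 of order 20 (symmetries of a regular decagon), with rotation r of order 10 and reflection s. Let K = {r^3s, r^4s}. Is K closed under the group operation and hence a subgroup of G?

The identity e ∉ K, so K is not a subgroup.

No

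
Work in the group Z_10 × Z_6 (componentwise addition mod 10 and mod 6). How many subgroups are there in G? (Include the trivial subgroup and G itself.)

20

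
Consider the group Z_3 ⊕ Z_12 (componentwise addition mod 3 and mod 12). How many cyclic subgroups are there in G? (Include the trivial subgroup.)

15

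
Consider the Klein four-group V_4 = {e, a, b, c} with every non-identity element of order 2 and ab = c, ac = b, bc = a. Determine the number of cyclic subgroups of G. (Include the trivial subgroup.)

4

Group the elements of G by the cyclic subgroup they generate; each cyclic subgroup of order d accounts for φ(d) elements.
Cyclic subgroups by order — order 1: 1; order 2: 3.
Total: 4.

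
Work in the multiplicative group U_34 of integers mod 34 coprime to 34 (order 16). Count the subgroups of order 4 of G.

1

|G| = 16 and 4 | 16, so subgroups of order 4 are possible by Lagrange.
The subgroups of order 4 are: {1, 13, 21, 33}.
So G has 1 subgroup of order 4.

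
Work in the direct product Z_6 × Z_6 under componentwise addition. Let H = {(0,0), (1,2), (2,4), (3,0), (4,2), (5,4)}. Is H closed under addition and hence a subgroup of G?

Yes

|H| = 6 divides |G| = 36, consistent with Lagrange.
H contains the identity, every element's inverse is in H, and H is closed under +: it is a subgroup.
In fact H = ⟨(1,2)⟩.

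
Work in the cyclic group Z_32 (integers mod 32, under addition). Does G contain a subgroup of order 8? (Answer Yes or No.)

Yes

8 | 32. A subgroup of order 8 is {0, 4, 8, 12, 16, 20, 24, 28}.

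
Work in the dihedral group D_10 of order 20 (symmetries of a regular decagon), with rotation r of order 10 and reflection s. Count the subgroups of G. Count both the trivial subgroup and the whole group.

22

|G| = 20, so by Lagrange every subgroup order divides 20. Divisors: 1, 2, 4, 5, 10, 20.
Subgroups by order — order 1: 1; order 2: 11; order 4: 5; order 5: 1; order 10: 3; order 20: 1.
Total: 1 + 11 + 5 + 1 + 3 + 1 = 22.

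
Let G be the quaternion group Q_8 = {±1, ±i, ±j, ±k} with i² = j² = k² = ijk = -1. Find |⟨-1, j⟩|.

|⟨-1⟩| = 2 and |⟨j⟩| = 4, so |H| is a multiple of lcm(2, 4) = 4 and divides |G| = 8.
Closing under the operation: H = {1, -1, j, -j}, so |H| = 4.

4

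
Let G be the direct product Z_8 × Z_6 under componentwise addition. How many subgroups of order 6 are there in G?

3

|G| = 48 and 6 | 48, so subgroups of order 6 are possible by Lagrange.
The subgroups of order 6 are: {(0,0), (0,1), (0,2), (0,3), (0,4), (0,5)}; {(0,0), (0,2), (0,4), (4,0), (4,2), (4,4)}; {(0,0), (0,2), (0,4), (4,1), (4,3), (4,5)}.
So G has 3 subgroups of order 6.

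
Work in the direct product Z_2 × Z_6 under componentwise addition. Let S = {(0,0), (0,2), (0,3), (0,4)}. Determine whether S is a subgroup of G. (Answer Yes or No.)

No

Closure fails: (0,2) + (0,3) = (0,5) ∉ S. So S is not a subgroup.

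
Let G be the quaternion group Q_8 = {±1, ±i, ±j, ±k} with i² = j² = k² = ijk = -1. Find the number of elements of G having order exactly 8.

0

No element of G has order 8 (even though 8 | 8).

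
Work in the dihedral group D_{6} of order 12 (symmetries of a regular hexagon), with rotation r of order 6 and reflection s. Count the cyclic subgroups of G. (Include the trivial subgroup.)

Each element a generates a cyclic subgroup ⟨a⟩; distinct elements may generate the same one (a cyclic group of order d has φ(d) generators).
Cyclic subgroups by order — order 1: 1; order 2: 7; order 3: 1; order 6: 1.
Total: 10.

10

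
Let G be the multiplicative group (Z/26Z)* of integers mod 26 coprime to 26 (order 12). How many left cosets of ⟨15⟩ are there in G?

1

|⟨15⟩| = 12 and |G| = 12.
By Lagrange, [G : H] = |G|/|H| = 12/12 = 1.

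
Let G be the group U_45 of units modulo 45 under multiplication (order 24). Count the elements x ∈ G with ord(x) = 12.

The elements of order 12 are: 2, 7, 13, 22, 23, 32, 38, 43.
That's 8.

8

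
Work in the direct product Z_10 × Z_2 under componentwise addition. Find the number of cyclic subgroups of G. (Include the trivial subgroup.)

Group the elements of G by the cyclic subgroup they generate; each cyclic subgroup of order d accounts for φ(d) elements.
Cyclic subgroups by order — order 1: 1; order 2: 3; order 5: 1; order 10: 3.
Total: 8.

8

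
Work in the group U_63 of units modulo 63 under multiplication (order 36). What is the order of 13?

Compute successive powers of 13 mod 63: 13, 43, 55, 22, 34, 1; 13^6 ≡ 1 (mod 63).
So |⟨13⟩| = 6.

6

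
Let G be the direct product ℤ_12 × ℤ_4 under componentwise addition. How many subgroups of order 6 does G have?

|G| = 48 and 6 | 48, so subgroups of order 6 are possible by Lagrange.
The subgroups of order 6 are: {(0,0), (0,2), (4,0), (4,2), (8,0), (8,2)}; {(0,0), (2,0), (4,0), (6,0), (8,0), (10,0)}; {(0,0), (2,2), (4,0), (6,2), (8,0), (10,2)}.
So G has 3 subgroups of order 6.

3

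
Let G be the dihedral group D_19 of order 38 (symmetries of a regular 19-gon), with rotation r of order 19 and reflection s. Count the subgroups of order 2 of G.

19

|G| = 38 and 2 | 38, so subgroups of order 2 are possible by Lagrange.
The subgroups of order 2 are: {e, r^10s}; {e, r^11s}; {e, r^12s}; {e, r^13s}; … (19 in all).
So G has 19 subgroups of order 2.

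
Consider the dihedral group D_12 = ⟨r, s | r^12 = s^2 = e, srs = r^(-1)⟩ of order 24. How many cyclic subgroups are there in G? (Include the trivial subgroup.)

Group the elements of G by the cyclic subgroup they generate; each cyclic subgroup of order d accounts for φ(d) elements.
Cyclic subgroups by order — order 1: 1; order 2: 13; order 3: 1; order 4: 1; order 6: 1; order 12: 1.
Total: 18.

18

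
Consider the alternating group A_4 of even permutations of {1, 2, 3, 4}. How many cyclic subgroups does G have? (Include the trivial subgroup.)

Each element a generates a cyclic subgroup ⟨a⟩; distinct elements may generate the same one (a cyclic group of order d has φ(d) generators).
Cyclic subgroups by order — order 1: 1; order 2: 3; order 3: 4.
Total: 8.

8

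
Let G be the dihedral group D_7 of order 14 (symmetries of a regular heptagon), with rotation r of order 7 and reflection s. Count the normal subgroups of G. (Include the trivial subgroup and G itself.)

3

G has 10 subgroups. Checking conjugation-invariance by order — order 1: 1/1 normal; order 2: 0/7 normal; order 7: 1/1 normal; order 14: 1/1 normal.
Total normal subgroups: 3.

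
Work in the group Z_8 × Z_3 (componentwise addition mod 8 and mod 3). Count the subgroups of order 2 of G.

|G| = 24 and 2 | 24, so subgroups of order 2 are possible by Lagrange.
The subgroups of order 2 are: {(0,0), (4,0)}.
So G has 1 subgroup of order 2.

1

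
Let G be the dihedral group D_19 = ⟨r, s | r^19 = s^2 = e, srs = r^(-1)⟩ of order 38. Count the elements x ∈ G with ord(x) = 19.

Enumerating element orders in G gives 18 elements of order 19.

18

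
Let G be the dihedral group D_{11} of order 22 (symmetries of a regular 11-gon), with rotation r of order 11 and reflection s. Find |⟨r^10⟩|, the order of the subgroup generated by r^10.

Computing powers of r^10: the smallest k with (r^10)^k = e is k = 11.

11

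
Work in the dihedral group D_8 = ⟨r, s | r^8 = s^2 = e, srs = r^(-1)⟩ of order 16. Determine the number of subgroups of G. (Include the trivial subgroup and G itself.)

19

|G| = 16, so by Lagrange every subgroup order divides 16. Divisors: 1, 2, 4, 8, 16.
Subgroups by order — order 1: 1; order 2: 9; order 4: 5; order 8: 3; order 16: 1.
Total: 1 + 9 + 5 + 3 + 1 = 19.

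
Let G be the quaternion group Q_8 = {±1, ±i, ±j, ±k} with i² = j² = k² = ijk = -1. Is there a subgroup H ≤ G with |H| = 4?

Yes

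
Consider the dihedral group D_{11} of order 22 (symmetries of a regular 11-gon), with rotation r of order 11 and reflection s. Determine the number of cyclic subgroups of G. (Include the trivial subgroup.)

13

Each element a generates a cyclic subgroup ⟨a⟩; distinct elements may generate the same one (a cyclic group of order d has φ(d) generators).
Cyclic subgroups by order — order 1: 1; order 2: 11; order 11: 1.
Total: 13.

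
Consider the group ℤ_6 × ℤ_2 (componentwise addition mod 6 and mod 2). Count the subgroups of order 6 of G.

|G| = 12 and 6 | 12, so subgroups of order 6 are possible by Lagrange.
The subgroups of order 6 are: {(0,0), (0,1), (2,0), (2,1), (4,0), (4,1)}; {(0,0), (1,0), (2,0), (3,0), (4,0), (5,0)}; {(0,0), (1,1), (2,0), (3,1), (4,0), (5,1)}.
So G has 3 subgroups of order 6.

3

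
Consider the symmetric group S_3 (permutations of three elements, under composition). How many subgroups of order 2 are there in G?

|G| = 6 and 2 | 6, so subgroups of order 2 are possible by Lagrange.
The subgroups of order 2 are: {e, (1 2)}; {e, (1 3)}; {e, (2 3)}.
So G has 3 subgroups of order 2.

3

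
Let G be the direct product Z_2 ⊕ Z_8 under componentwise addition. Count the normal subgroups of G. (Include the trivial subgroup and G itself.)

11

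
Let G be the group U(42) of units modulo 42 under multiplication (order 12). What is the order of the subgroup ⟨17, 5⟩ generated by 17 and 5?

|⟨17⟩| = 6 and |⟨5⟩| = 6, so |H| is a multiple of lcm(6, 6) = 6 and divides |G| = 12.
Closing under the operation: H = {1, 5, 17, 25, 37, 41}, so |H| = 6.

6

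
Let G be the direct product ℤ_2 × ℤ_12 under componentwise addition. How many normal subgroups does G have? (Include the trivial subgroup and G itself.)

16

G is abelian, so every subgroup is normal.
G has 16 subgroups in total, hence 16 normal subgroups.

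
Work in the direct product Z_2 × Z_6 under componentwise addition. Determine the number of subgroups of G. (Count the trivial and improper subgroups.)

10

|G| = 12, so by Lagrange every subgroup order divides 12. Divisors: 1, 2, 3, 4, 6, 12.
Subgroups by order — order 1: 1; order 2: 3; order 3: 1; order 4: 1; order 6: 3; order 12: 1.
Total: 1 + 3 + 1 + 1 + 3 + 1 = 10.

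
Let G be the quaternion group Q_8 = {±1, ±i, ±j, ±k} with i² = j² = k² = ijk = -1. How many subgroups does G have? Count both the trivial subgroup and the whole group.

|G| = 8, so by Lagrange every subgroup order divides 8. Divisors: 1, 2, 4, 8.
Subgroups by order — order 1: 1; order 2: 1; order 4: 3; order 8: 1.
Total: 1 + 1 + 3 + 1 = 6.

6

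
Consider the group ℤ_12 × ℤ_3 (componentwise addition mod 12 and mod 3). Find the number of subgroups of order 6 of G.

4

|G| = 36 and 6 | 36, so subgroups of order 6 are possible by Lagrange.
The subgroups of order 6 are: {(0,0), (0,1), (0,2), (6,0), (6,1), (6,2)}; {(0,0), (2,0), (4,0), (6,0), (8,0), (10,0)}; {(0,0), (2,2), (4,1), (6,0), (8,2), (10,1)}; {(0,0), (2,1), (4,2), (6,0), (8,1), (10,2)}.
So G has 4 subgroups of order 6.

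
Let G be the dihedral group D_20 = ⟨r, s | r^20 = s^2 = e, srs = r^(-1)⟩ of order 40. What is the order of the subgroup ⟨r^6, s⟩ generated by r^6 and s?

|⟨r^6⟩| = 10 and |⟨s⟩| = 2, so |H| is a multiple of lcm(10, 2) = 10 and divides |G| = 40.
Closing under the operation: H = {e, r^2, r^4, r^6, r^8, r^10, r^12, r^14, r^16, r^18, s, r^2s, r^4s, r^6s, r^8s, r^10s, r^12s, r^14s, r^16s, r^18s}, so |H| = 20.

20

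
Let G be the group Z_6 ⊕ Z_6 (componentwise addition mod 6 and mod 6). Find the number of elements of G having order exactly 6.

24

An element (a,b) has order lcm(ord(a), ord(b)); count pairs with lcm equal to 6.
Enumerating gives 24 such elements.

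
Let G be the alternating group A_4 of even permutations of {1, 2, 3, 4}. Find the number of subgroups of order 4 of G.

|G| = 12 and 4 | 12, so subgroups of order 4 are possible by Lagrange.
The subgroups of order 4 are: {e, (1 2)(3 4), (1 3)(2 4), (1 4)(2 3)}.
So G has 1 subgroup of order 4.

1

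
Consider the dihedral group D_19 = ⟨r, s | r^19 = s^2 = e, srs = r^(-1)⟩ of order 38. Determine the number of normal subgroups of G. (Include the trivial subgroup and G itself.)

G has 22 subgroups. Checking conjugation-invariance by order — order 1: 1/1 normal; order 2: 0/19 normal; order 19: 1/1 normal; order 38: 1/1 normal.
Total normal subgroups: 3.

3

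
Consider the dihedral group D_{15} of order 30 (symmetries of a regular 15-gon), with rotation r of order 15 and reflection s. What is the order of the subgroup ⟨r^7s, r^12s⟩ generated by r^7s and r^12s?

6

|⟨r^7s⟩| = 2 and |⟨r^12s⟩| = 2, so |H| is a multiple of lcm(2, 2) = 2 and divides |G| = 30.
Closing under the operation: H = {e, r^5, r^10, r^2s, r^7s, r^12s}, so |H| = 6.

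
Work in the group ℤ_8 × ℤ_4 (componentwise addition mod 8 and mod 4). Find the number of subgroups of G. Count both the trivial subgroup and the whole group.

22

|G| = 32, so by Lagrange every subgroup order divides 32. Divisors: 1, 2, 4, 8, 16, 32.
Subgroups by order — order 1: 1; order 2: 3; order 4: 7; order 8: 7; order 16: 3; order 32: 1.
Total: 1 + 3 + 7 + 7 + 3 + 1 = 22.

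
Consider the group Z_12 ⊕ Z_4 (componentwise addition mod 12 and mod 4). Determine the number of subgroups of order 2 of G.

3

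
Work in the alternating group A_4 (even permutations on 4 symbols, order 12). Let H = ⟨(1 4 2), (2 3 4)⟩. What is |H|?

12

|⟨(1 4 2)⟩| = 3 and |⟨(2 3 4)⟩| = 3, so |H| is a multiple of lcm(3, 3) = 3 and divides |G| = 12.
Closing {(1 4 2), (2 3 4)} under the group operation gives all of G, so |H| = 12.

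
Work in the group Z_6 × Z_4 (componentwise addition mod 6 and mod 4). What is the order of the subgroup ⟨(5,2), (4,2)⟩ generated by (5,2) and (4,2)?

|⟨(5,2)⟩| = 6 and |⟨(4,2)⟩| = 6, so |H| is a multiple of lcm(6, 6) = 6 and divides |G| = 24.
Closing under the operation: H = {(0,0), (0,2), (1,0), (1,2), (2,0), (2,2), (3,0), (3,2), (4,0), (4,2), (5,0), (5,2)}, so |H| = 12.

12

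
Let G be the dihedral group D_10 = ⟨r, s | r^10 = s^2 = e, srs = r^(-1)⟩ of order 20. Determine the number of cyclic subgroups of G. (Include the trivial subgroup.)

A cyclic subgroup of order d is generated by each of its φ(d) elements of order d, so the cyclic subgroups of order d number (#elements of order d)/φ(d).
Cyclic subgroups by order — order 1: 1; order 2: 11; order 5: 1; order 10: 1.
Total: 14.

14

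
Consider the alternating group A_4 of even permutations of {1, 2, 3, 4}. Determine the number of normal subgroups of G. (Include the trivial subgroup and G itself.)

3

G has 10 subgroups. Checking conjugation-invariance by order — order 1: 1/1 normal; order 2: 0/3 normal; order 3: 0/4 normal; order 4: 1/1 normal; order 12: 1/1 normal.
Total normal subgroups: 3.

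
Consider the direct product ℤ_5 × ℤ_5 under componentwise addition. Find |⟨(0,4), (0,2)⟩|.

5

|⟨(0,4)⟩| = 5 and |⟨(0,2)⟩| = 5, so |H| is a multiple of lcm(5, 5) = 5 and divides |G| = 25.
Closing under the operation: H = {(0,0), (0,1), (0,2), (0,3), (0,4)}, so |H| = 5.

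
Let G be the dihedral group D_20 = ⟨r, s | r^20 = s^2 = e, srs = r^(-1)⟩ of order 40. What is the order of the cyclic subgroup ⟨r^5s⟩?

Computing powers of r^5s: the smallest k with (r^5s)^k = e is k = 2.

2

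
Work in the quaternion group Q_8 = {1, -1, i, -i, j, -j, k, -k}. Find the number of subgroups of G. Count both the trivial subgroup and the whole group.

6

|G| = 8, so by Lagrange every subgroup order divides 8. Divisors: 1, 2, 4, 8.
Subgroups by order — order 1: 1; order 2: 1; order 4: 3; order 8: 1.
Total: 1 + 1 + 3 + 1 = 6.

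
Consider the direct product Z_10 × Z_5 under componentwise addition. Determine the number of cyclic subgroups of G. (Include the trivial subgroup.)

14

Each element a generates a cyclic subgroup ⟨a⟩; distinct elements may generate the same one (a cyclic group of order d has φ(d) generators).
Cyclic subgroups by order — order 1: 1; order 2: 1; order 5: 6; order 10: 6.
Total: 14.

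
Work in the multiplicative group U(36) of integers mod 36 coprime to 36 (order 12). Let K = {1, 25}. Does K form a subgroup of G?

25 ∈ K but its inverse 13 ∉ K, so K is not a subgroup.

No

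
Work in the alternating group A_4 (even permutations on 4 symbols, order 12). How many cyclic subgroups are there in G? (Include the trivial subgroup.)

Each element a generates a cyclic subgroup ⟨a⟩; distinct elements may generate the same one (a cyclic group of order d has φ(d) generators).
Cyclic subgroups by order — order 1: 1; order 2: 3; order 3: 4.
Total: 8.

8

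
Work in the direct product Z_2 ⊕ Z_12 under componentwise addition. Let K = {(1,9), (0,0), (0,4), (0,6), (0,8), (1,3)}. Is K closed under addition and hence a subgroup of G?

Closure fails: (0,4) + (1,3) = (1,7) ∉ K. So K is not a subgroup.

No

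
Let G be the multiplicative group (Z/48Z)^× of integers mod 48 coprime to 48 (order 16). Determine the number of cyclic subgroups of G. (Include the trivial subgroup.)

12

Each element a generates a cyclic subgroup ⟨a⟩; distinct elements may generate the same one (a cyclic group of order d has φ(d) generators).
Cyclic subgroups by order — order 1: 1; order 2: 7; order 4: 4.
Total: 12.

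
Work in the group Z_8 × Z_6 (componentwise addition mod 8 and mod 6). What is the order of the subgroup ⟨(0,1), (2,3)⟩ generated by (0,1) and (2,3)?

24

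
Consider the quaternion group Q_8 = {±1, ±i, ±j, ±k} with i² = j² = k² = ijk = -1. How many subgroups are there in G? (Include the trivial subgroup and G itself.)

6

|G| = 8, so by Lagrange every subgroup order divides 8. Divisors: 1, 2, 4, 8.
Subgroups by order — order 1: 1; order 2: 1; order 4: 3; order 8: 1.
Total: 1 + 1 + 3 + 1 = 6.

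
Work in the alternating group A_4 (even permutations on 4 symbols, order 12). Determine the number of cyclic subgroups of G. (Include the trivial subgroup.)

8

A cyclic subgroup of order d is generated by each of its φ(d) elements of order d, so the cyclic subgroups of order d number (#elements of order d)/φ(d).
Cyclic subgroups by order — order 1: 1; order 2: 3; order 3: 4.
Total: 8.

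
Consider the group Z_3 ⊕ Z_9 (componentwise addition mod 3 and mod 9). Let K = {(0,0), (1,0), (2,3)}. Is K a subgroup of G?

(2,3) ∈ K but its inverse (1,6) ∉ K, so K is not a subgroup.

No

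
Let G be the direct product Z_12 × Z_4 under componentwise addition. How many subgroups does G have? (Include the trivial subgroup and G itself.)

30

|G| = 48, so by Lagrange every subgroup order divides 48. Divisors: 1, 2, 3, 4, 6, 8, 12, 16, 24, 48.
Subgroups by order — order 1: 1; order 2: 3; order 3: 1; order 4: 7; order 6: 3; order 8: 3; order 12: 7; order 16: 1; order 24: 3; order 48: 1.
Total: 1 + 3 + 1 + 7 + 3 + 3 + 7 + 1 + 3 + 1 = 30.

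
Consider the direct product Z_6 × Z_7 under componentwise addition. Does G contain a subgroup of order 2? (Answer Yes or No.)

2 | 42. A subgroup of order 2 is {(0,0), (3,0)}.

Yes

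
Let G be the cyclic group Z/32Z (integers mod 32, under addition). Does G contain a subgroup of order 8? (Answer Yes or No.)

Yes

8 | 32. A subgroup of order 8 is {0, 4, 8, 12, 16, 20, 24, 28}.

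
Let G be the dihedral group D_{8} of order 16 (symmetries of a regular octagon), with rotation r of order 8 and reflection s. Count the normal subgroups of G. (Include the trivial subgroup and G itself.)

7

G has 19 subgroups. Checking conjugation-invariance by order — order 1: 1/1 normal; order 2: 1/9 normal; order 4: 1/5 normal; order 8: 3/3 normal; order 16: 1/1 normal.
Total normal subgroups: 7.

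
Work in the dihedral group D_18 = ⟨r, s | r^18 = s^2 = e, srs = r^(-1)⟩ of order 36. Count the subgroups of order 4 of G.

|G| = 36 and 4 | 36, so subgroups of order 4 are possible by Lagrange.
The subgroups of order 4 are: {e, r^9, rs, r^10s}; {e, r^9, r^2s, r^11s}; {e, r^9, r^3s, r^12s}; {e, r^9, r^4s, r^13s}; … (9 in all).
So G has 9 subgroups of order 4.

9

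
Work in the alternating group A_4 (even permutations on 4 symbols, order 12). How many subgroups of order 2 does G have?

3

|G| = 12 and 2 | 12, so subgroups of order 2 are possible by Lagrange.
The subgroups of order 2 are: {e, (1 2)(3 4)}; {e, (1 3)(2 4)}; {e, (1 4)(2 3)}.
So G has 3 subgroups of order 2.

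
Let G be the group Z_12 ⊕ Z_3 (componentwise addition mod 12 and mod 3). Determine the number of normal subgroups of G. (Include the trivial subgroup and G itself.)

18

G is abelian, so every subgroup is normal.
G has 18 subgroups in total, hence 18 normal subgroups.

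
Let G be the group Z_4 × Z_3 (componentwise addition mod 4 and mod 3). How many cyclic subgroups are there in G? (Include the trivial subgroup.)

A cyclic subgroup of order d is generated by each of its φ(d) elements of order d, so the cyclic subgroups of order d number (#elements of order d)/φ(d).
Cyclic subgroups by order — order 1: 1; order 2: 1; order 3: 1; order 4: 1; order 6: 1; order 12: 1.
Total: 6.

6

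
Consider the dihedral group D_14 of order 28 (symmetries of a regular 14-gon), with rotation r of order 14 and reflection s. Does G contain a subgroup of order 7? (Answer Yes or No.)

Yes

7 | 28. A subgroup of order 7 is {e, r^2, r^4, r^6, r^8, r^10, r^12}.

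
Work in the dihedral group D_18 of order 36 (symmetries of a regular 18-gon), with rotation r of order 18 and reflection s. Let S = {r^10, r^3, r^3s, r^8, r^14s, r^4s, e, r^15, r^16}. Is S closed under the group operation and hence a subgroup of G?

No

r^16 ∈ S but its inverse r^2 ∉ S, so S is not a subgroup.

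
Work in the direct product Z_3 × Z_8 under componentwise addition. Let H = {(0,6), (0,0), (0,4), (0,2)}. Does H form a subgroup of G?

Yes

|H| = 4 divides |G| = 24, consistent with Lagrange.
H contains the identity, every element's inverse is in H, and H is closed under +: it is a subgroup.
In fact H = ⟨(0,2)⟩.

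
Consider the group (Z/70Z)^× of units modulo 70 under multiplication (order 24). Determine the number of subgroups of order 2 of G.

|G| = 24 and 2 | 24, so subgroups of order 2 are possible by Lagrange.
The subgroups of order 2 are: {1, 29}; {1, 41}; {1, 69}.
So G has 3 subgroups of order 2.

3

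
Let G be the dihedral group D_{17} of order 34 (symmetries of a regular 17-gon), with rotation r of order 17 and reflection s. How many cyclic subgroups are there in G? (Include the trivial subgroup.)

19

Group the elements of G by the cyclic subgroup they generate; each cyclic subgroup of order d accounts for φ(d) elements.
Cyclic subgroups by order — order 1: 1; order 2: 17; order 17: 1.
Total: 19.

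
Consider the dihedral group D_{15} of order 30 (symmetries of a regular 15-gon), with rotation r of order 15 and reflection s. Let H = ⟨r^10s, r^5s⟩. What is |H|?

|⟨r^10s⟩| = 2 and |⟨r^5s⟩| = 2, so |H| is a multiple of lcm(2, 2) = 2 and divides |G| = 30.
Closing under the operation: H = {e, r^5, r^10, s, r^5s, r^10s}, so |H| = 6.

6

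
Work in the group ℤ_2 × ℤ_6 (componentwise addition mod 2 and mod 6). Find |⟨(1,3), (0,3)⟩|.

|⟨(1,3)⟩| = 2 and |⟨(0,3)⟩| = 2, so |H| is a multiple of lcm(2, 2) = 2 and divides |G| = 12.
Closing under the operation: H = {(0,0), (0,3), (1,0), (1,3)}, so |H| = 4.

4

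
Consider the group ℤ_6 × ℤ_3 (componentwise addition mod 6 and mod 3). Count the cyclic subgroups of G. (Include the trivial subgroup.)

10

Each element a generates a cyclic subgroup ⟨a⟩; distinct elements may generate the same one (a cyclic group of order d has φ(d) generators).
Cyclic subgroups by order — order 1: 1; order 2: 1; order 3: 4; order 6: 4.
Total: 10.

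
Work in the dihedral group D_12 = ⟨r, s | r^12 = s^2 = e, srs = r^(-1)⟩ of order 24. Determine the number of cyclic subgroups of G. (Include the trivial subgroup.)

18

Group the elements of G by the cyclic subgroup they generate; each cyclic subgroup of order d accounts for φ(d) elements.
Cyclic subgroups by order — order 1: 1; order 2: 13; order 3: 1; order 4: 1; order 6: 1; order 12: 1.
Total: 18.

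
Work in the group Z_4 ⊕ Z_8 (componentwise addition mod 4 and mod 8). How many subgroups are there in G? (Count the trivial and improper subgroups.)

22

|G| = 32, so by Lagrange every subgroup order divides 32. Divisors: 1, 2, 4, 8, 16, 32.
Subgroups by order — order 1: 1; order 2: 3; order 4: 7; order 8: 7; order 16: 3; order 32: 1.
Total: 1 + 3 + 7 + 7 + 3 + 1 = 22.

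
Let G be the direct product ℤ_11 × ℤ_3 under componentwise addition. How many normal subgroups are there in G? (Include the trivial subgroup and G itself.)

4

G is abelian, so every subgroup is normal.
G has 4 subgroups in total, hence 4 normal subgroups.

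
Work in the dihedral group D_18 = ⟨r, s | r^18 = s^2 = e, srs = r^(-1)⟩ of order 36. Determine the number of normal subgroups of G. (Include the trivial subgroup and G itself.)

9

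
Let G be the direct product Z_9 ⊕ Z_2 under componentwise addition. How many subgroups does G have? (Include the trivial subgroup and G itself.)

6

|G| = 18, so by Lagrange every subgroup order divides 18. Divisors: 1, 2, 3, 6, 9, 18.
Subgroups by order — order 1: 1; order 2: 1; order 3: 1; order 6: 1; order 9: 1; order 18: 1.
Total: 1 + 1 + 1 + 1 + 1 + 1 = 6.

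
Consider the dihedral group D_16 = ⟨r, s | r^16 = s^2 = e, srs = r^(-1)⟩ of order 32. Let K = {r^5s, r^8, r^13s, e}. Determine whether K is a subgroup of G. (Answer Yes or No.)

|K| = 4 divides |G| = 32, consistent with Lagrange.
K contains the identity, every element's inverse is in K, and K is closed under ·: it is a subgroup.

Yes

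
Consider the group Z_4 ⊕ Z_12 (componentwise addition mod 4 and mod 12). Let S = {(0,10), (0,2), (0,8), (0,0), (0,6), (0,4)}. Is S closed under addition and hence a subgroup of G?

Yes

|S| = 6 divides |G| = 48, consistent with Lagrange.
S contains the identity, every element's inverse is in S, and S is closed under +: it is a subgroup.
In fact S = ⟨(0,2)⟩.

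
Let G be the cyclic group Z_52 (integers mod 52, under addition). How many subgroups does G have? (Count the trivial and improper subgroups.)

6

Subgroups of the cyclic group Z_52 correspond bijectively to divisors of 52.
Divisors of 52: 1, 2, 4, 13, 26, 52.
So Z_52 has 6 subgroups.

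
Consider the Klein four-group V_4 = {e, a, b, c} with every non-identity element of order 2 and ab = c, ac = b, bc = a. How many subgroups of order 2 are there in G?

3

|G| = 4 and 2 | 4, so subgroups of order 2 are possible by Lagrange.
The subgroups of order 2 are: {e, a}; {e, b}; {e, c}.
So G has 3 subgroups of order 2.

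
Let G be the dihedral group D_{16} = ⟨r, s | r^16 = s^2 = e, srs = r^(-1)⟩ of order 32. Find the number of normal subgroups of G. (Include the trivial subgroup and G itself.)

8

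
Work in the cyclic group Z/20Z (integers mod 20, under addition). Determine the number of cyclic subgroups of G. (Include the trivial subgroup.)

6

Group the elements of G by the cyclic subgroup they generate; each cyclic subgroup of order d accounts for φ(d) elements.
Cyclic subgroups by order — order 1: 1; order 2: 1; order 4: 1; order 5: 1; order 10: 1; order 20: 1.
Total: 6.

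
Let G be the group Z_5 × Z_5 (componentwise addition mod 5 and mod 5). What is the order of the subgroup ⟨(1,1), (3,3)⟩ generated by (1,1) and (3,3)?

|⟨(1,1)⟩| = 5 and |⟨(3,3)⟩| = 5, so |H| is a multiple of lcm(5, 5) = 5 and divides |G| = 25.
Closing under the operation: H = {(0,0), (1,1), (2,2), (3,3), (4,4)}, so |H| = 5.

5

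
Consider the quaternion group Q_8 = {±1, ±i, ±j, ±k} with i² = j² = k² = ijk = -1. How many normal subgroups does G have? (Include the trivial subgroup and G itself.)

6

G has 6 subgroups. Checking conjugation-invariance by order — order 1: 1/1 normal; order 2: 1/1 normal; order 4: 3/3 normal; order 8: 1/1 normal.
Total normal subgroups: 6.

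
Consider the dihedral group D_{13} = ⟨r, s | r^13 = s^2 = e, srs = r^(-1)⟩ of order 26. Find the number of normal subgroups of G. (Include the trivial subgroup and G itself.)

3

G has 16 subgroups. Checking conjugation-invariance by order — order 1: 1/1 normal; order 2: 0/13 normal; order 13: 1/1 normal; order 26: 1/1 normal.
Total normal subgroups: 3.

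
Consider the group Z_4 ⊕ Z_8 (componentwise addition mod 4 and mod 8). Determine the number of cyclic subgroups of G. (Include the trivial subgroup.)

Each element a generates a cyclic subgroup ⟨a⟩; distinct elements may generate the same one (a cyclic group of order d has φ(d) generators).
Cyclic subgroups by order — order 1: 1; order 2: 3; order 4: 6; order 8: 4.
Total: 14.

14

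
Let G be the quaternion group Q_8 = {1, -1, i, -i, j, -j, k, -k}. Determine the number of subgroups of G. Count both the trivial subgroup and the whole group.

6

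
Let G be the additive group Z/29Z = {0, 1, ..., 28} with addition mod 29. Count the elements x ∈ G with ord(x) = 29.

In a cyclic group of order 29, the number of elements of order d (for d | 29) is φ(d).
φ(29) = 28.

28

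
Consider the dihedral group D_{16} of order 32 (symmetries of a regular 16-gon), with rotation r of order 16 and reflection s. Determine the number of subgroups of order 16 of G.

3

|G| = 32 and 16 | 32, so subgroups of order 16 are possible by Lagrange.
The subgroups of order 16 are: {e, r, r^2, r^3, r^4, r^5, r^6, r^7, r^8, r^9, r^10, r^11, r^12, r^13, r^14, r^15}; {e, r^2, r^4, r^6, r^8, r^10, r^12, r^14, s, r^2s, r^4s, r^6s, r^8s, r^10s, r^12s, r^14s}; {e, r^2, r^4, r^6, r^8, r^10, r^12, r^14, rs, r^3s, r^5s, r^7s, r^9s, r^11s, r^13s, r^15s}.
So G has 3 subgroups of order 16.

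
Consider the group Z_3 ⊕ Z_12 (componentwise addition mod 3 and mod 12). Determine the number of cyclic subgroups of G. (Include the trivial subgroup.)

15

Group the elements of G by the cyclic subgroup they generate; each cyclic subgroup of order d accounts for φ(d) elements.
Cyclic subgroups by order — order 1: 1; order 2: 1; order 3: 4; order 4: 1; order 6: 4; order 12: 4.
Total: 15.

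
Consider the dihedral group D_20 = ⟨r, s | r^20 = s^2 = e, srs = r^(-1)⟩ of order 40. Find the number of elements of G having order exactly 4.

The elements of order 4 are: r^5, r^15.
That's 2.

2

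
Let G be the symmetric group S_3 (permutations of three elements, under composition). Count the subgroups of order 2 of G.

3

|G| = 6 and 2 | 6, so subgroups of order 2 are possible by Lagrange.
The subgroups of order 2 are: {e, (1 2)}; {e, (1 3)}; {e, (2 3)}.
So G has 3 subgroups of order 2.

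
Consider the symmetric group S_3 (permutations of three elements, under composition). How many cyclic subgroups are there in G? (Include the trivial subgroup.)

Each element a generates a cyclic subgroup ⟨a⟩; distinct elements may generate the same one (a cyclic group of order d has φ(d) generators).
Cyclic subgroups by order — order 1: 1; order 2: 3; order 3: 1.
Total: 5.

5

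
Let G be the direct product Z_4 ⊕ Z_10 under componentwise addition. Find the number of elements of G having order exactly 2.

3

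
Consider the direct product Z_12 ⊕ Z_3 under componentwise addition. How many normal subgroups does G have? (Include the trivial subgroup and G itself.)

G is abelian, so every subgroup is normal.
G has 18 subgroups in total, hence 18 normal subgroups.

18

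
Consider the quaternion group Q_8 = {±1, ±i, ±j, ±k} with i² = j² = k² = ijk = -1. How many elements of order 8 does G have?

0

No element of G has order 8 (even though 8 | 8).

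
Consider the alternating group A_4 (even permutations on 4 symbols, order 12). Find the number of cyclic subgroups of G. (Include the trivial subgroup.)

Each element a generates a cyclic subgroup ⟨a⟩; distinct elements may generate the same one (a cyclic group of order d has φ(d) generators).
Cyclic subgroups by order — order 1: 1; order 2: 3; order 3: 4.
Total: 8.

8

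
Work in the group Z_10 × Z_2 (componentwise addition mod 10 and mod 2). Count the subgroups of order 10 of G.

|G| = 20 and 10 | 20, so subgroups of order 10 are possible by Lagrange.
The subgroups of order 10 are: {(0,0), (0,1), (2,0), (2,1), (4,0), (4,1), (6,0), (6,1), (8,0), (8,1)}; {(0,0), (1,0), (2,0), (3,0), (4,0), (5,0), (6,0), (7,0), (8,0), (9,0)}; {(0,0), (1,1), (2,0), (3,1), (4,0), (5,1), (6,0), (7,1), (8,0), (9,1)}.
So G has 3 subgroups of order 10.

3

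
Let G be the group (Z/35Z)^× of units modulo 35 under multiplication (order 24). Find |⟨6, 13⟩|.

8

|⟨6⟩| = 2 and |⟨13⟩| = 4, so |H| is a multiple of lcm(2, 4) = 4 and divides |G| = 24.
Closing under the operation: H = {1, 6, 8, 13, 22, 27, 29, 34}, so |H| = 8.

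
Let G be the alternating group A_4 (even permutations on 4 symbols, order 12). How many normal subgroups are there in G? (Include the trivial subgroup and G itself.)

3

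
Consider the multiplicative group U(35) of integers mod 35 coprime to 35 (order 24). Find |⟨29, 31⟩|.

12

|⟨29⟩| = 2 and |⟨31⟩| = 6, so |H| is a multiple of lcm(2, 6) = 6 and divides |G| = 24.
Closing under the operation: H = {1, 4, 6, 9, 11, 16, 19, 24, 26, 29, 31, 34}, so |H| = 12.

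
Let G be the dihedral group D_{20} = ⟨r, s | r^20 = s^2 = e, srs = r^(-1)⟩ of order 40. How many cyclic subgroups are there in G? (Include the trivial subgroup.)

A cyclic subgroup of order d is generated by each of its φ(d) elements of order d, so the cyclic subgroups of order d number (#elements of order d)/φ(d).
Cyclic subgroups by order — order 1: 1; order 2: 21; order 4: 1; order 5: 1; order 10: 1; order 20: 1.
Total: 26.

26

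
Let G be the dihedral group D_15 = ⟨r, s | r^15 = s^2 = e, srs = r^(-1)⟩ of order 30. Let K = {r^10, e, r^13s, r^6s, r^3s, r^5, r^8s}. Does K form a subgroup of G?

No

|K| = 7 does not divide |G| = 30, so by Lagrange K is not a subgroup.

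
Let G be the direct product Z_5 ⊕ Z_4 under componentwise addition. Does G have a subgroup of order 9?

No

9 does not divide |G| = 20, so by Lagrange no subgroup of order 9 exists.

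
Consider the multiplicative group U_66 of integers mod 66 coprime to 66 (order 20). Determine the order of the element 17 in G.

10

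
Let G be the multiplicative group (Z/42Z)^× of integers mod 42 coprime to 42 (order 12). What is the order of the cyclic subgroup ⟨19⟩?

6

Compute successive powers of 19 mod 42: 19, 25, 13, 37, 31, 1; 19^6 ≡ 1 (mod 42).
So |⟨19⟩| = 6.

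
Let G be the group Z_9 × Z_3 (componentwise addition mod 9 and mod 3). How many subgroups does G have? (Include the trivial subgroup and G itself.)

10

|G| = 27, so by Lagrange every subgroup order divides 27. Divisors: 1, 3, 9, 27.
Subgroups by order — order 1: 1; order 3: 4; order 9: 4; order 27: 1.
Total: 1 + 4 + 4 + 1 = 10.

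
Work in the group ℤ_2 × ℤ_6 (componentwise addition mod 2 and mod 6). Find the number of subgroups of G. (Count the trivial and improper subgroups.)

10

|G| = 12, so by Lagrange every subgroup order divides 12. Divisors: 1, 2, 3, 4, 6, 12.
Subgroups by order — order 1: 1; order 2: 3; order 3: 1; order 4: 1; order 6: 3; order 12: 1.
Total: 1 + 3 + 1 + 1 + 3 + 1 = 10.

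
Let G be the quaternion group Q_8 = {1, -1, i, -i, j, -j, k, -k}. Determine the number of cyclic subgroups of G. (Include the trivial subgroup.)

5

Each element a generates a cyclic subgroup ⟨a⟩; distinct elements may generate the same one (a cyclic group of order d has φ(d) generators).
Cyclic subgroups by order — order 1: 1; order 2: 1; order 4: 3.
Total: 5.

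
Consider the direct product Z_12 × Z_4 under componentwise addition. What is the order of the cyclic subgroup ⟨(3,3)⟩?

The order of (3,3) in Z_12 × Z_4 is lcm(ord(3) in Z_12, ord(3) in Z_4).
ord(3) = 4 and ord(3) = 4, so |⟨(3,3)⟩| = lcm(4, 4) = 4.

4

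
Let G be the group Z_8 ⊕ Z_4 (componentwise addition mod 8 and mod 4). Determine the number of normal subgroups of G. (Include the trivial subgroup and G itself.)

22

G is abelian, so every subgroup is normal.
G has 22 subgroups in total, hence 22 normal subgroups.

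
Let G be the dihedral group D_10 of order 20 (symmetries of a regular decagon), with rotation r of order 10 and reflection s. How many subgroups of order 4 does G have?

5

|G| = 20 and 4 | 20, so subgroups of order 4 are possible by Lagrange.
The subgroups of order 4 are: {e, r^5, r^2s, r^7s}; {e, r^5, r^3s, r^8s}; {e, r^5, r^4s, r^9s}; {e, r^5, s, r^5s}; … (5 in all).
So G has 5 subgroups of order 4.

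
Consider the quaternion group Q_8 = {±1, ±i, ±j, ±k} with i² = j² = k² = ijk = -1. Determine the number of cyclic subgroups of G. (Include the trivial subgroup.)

Each element a generates a cyclic subgroup ⟨a⟩; distinct elements may generate the same one (a cyclic group of order d has φ(d) generators).
Cyclic subgroups by order — order 1: 1; order 2: 1; order 4: 3.
Total: 5.

5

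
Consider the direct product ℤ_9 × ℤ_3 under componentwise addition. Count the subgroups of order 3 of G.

4

|G| = 27 and 3 | 27, so subgroups of order 3 are possible by Lagrange.
The subgroups of order 3 are: {(0,0), (0,1), (0,2)}; {(0,0), (3,0), (6,0)}; {(0,0), (3,1), (6,2)}; {(0,0), (3,2), (6,1)}.
So G has 4 subgroups of order 3.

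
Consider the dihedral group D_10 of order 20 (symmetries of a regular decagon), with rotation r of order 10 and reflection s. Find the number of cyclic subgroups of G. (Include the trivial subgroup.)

14

Each element a generates a cyclic subgroup ⟨a⟩; distinct elements may generate the same one (a cyclic group of order d has φ(d) generators).
Cyclic subgroups by order — order 1: 1; order 2: 11; order 5: 1; order 10: 1.
Total: 14.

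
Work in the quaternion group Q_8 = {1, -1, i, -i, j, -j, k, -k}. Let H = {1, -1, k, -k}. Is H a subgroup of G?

Yes

|H| = 4 divides |G| = 8, consistent with Lagrange.
H contains the identity, every element's inverse is in H, and H is closed under ·: it is a subgroup.
In fact H = ⟨-k⟩.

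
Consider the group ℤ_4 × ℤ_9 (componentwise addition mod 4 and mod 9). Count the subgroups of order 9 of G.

1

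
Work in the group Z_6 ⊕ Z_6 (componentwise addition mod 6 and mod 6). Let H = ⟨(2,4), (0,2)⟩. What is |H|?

9

|⟨(2,4)⟩| = 3 and |⟨(0,2)⟩| = 3, so |H| is a multiple of lcm(3, 3) = 3 and divides |G| = 36.
Closing under the operation: H = {(0,0), (0,2), (0,4), (2,0), (2,2), (2,4), (4,0), (4,2), (4,4)}, so |H| = 9.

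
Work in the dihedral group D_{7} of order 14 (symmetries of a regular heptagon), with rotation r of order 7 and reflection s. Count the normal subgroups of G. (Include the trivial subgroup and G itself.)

3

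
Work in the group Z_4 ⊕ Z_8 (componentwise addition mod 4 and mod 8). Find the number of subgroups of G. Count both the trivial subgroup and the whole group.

22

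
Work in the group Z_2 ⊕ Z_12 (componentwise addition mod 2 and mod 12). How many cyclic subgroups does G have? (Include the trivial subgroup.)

12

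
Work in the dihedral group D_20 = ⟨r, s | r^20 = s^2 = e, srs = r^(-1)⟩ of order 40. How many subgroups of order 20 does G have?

|G| = 40 and 20 | 40, so subgroups of order 20 are possible by Lagrange.
The subgroups of order 20 are: {e, r, r^2, r^3, r^4, r^5, r^6, r^7, r^8, r^9, r^10, r^11, r^12, r^13, r^14, r^15, r^16, r^17, r^18, r^19}; {e, r^2, r^4, r^6, r^8, r^10, r^12, r^14, r^16, r^18, s, r^2s, r^4s, r^6s, r^8s, r^10s, r^12s, r^14s, r^16s, r^18s}; {e, r^2, r^4, r^6, r^8, r^10, r^12, r^14, r^16, r^18, rs, r^3s, r^5s, r^7s, r^9s, r^11s, r^13s, r^15s, r^17s, r^19s}.
So G has 3 subgroups of order 20.

3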